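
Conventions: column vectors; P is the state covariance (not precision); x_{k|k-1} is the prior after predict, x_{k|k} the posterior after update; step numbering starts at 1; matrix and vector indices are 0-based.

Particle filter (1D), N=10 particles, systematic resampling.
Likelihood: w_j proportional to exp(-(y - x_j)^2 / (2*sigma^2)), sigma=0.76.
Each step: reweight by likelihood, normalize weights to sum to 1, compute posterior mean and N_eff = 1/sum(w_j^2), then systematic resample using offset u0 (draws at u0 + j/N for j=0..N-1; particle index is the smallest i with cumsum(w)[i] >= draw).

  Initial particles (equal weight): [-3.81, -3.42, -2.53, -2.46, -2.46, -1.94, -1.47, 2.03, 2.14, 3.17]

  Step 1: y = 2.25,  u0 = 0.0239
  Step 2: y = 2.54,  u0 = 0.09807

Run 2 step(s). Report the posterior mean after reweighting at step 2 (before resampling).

step 1: w=[0.0000, 0.0000, 0.0000, 0.0000, 0.0000, 0.0000, 0.0000, 0.3948, 0.4074, 0.1979]  mean=2.3004  Neff=2.7705  idx=[7, 7, 7, 7, 8, 8, 8, 8, 9, 9]
step 2: w=[0.0986, 0.0986, 0.0986, 0.0986, 0.1076, 0.1076, 0.1076, 0.1076, 0.0876, 0.0876]  mean=2.2771  Neff=9.9460  idx=[0, 2, 3, 4, 4, 5, 6, 7, 8, 9]

post_mean = 2.2771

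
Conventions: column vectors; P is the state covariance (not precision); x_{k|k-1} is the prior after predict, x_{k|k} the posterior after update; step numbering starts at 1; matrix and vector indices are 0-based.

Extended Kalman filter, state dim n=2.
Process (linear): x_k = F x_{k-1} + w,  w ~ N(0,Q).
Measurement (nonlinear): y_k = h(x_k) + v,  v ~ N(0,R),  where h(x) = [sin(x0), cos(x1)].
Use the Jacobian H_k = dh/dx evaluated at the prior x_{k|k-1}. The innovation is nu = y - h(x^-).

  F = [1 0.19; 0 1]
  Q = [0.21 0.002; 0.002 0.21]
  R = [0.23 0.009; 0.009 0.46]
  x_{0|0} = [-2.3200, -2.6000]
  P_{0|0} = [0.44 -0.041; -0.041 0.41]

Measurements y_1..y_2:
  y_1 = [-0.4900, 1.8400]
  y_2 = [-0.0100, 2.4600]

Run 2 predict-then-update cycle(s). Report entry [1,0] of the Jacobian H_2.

step 1: x^-=[-2.8140, -2.6000]  P^-=[0.6492 0.0389; 0.0389 0.6200]  H_jac=[-0.9468 0.0000; 0.0000 0.5155]  S=[0.8120 -0.0100; -0.0100 0.6248]  K=[-0.7568 0.0200; -0.0391 0.5109]  nu=[-0.1682, 2.6969]  x^+=[-2.6327, -1.2155]  P^+=[0.1836 0.0046; 0.0046 0.4553]
step 2: x^-=[-2.8637, -1.2155]  P^-=[0.4118 0.0931; 0.0931 0.6653]  H_jac=[-0.9616 0.0000; 0.0000 0.9375]  S=[0.6108 -0.0750; -0.0750 1.0447]  K=[-0.6438 0.0374; -0.0740 0.5917]  nu=[0.2643, 2.1121]  x^+=[-2.9549, 0.0147]  P^+=[0.1536 0.0122; 0.0122 0.2896]

H_jac[1,0] = 0.0000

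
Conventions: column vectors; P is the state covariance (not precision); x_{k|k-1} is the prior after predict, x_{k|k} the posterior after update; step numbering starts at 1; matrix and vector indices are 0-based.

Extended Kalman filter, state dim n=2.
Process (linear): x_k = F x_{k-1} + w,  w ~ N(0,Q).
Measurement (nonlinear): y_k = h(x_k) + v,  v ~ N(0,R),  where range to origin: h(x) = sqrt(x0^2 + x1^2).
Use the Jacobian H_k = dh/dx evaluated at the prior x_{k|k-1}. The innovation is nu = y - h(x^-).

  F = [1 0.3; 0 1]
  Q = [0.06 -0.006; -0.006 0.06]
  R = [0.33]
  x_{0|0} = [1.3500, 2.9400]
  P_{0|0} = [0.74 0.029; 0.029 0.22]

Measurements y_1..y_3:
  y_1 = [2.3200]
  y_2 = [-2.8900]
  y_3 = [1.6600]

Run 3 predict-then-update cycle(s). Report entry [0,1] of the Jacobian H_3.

H_jac[0,1] = 0.9187

step 1: x^-=[2.2320, 2.9400]  P^-=[0.8372 0.0890; 0.0890 0.2800]  H_jac=[0.6047 0.7965]  S=[0.8995]  K=[0.6416; 0.3078]  nu=[-1.3713]  x^+=[1.3522, 2.5180]  P^+=[0.4669 -0.0886; -0.0886 0.1948]
step 2: x^-=[2.1075, 2.5180]  P^-=[0.4913 -0.0362; -0.0362 0.2548]  H_jac=[0.6418 0.7668]  S=[0.6466]  K=[0.4447; 0.2663]  nu=[-6.1736]  x^+=[-0.6381, 0.8742]  P^+=[0.3634 -0.1128; -0.1128 0.2090]
step 3: x^-=[-0.3759, 0.8742]  P^-=[0.3745 -0.0561; -0.0561 0.2690]  H_jac=[-0.3950 0.9187]  S=[0.6561]  K=[-0.3040; 0.4103]  nu=[0.7085]  x^+=[-0.5912, 1.1649]  P^+=[0.3139 0.0258; 0.0258 0.1585]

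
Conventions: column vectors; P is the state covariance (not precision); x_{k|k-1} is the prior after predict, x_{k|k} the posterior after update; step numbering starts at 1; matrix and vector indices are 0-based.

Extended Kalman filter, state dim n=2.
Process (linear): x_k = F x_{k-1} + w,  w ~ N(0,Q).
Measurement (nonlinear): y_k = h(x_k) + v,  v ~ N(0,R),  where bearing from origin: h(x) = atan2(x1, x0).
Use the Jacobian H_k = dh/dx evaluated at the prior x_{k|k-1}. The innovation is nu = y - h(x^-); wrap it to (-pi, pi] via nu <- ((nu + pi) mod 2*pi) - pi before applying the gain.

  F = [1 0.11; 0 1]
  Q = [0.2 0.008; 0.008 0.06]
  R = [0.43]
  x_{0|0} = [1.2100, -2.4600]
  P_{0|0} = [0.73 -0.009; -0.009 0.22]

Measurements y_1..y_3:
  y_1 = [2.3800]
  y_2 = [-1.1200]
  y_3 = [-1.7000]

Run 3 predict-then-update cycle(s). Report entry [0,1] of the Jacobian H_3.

step 1: x^-=[0.9394, -2.4600]  P^-=[0.9307 0.0232; 0.0232 0.2800]  H_jac=[0.3548 0.1355]  S=[0.5545]  K=[0.6011; 0.0833]  nu=[-2.6972]  x^+=[-0.6819, -2.6845]  P^+=[0.7303 -0.0045; -0.0045 0.2762]
step 2: x^-=[-0.9772, -2.6845]  P^-=[0.9327 0.0338; 0.0338 0.3362]  H_jac=[0.3289 -0.1197]  S=[0.5331]  K=[0.5679; -0.0546]  nu=[0.7999]  x^+=[-0.5229, -2.7282]  P^+=[0.7607 0.0504; 0.0504 0.3346]
step 3: x^-=[-0.8231, -2.7282]  P^-=[0.9759 0.0952; 0.0952 0.3946]  H_jac=[0.3360 -0.1014]  S=[0.5377]  K=[0.5918; -0.0149]  nu=[0.1638]  x^+=[-0.7261, -2.7307]  P^+=[0.7876 0.0999; 0.0999 0.3944]

H_jac[0,1] = -0.1014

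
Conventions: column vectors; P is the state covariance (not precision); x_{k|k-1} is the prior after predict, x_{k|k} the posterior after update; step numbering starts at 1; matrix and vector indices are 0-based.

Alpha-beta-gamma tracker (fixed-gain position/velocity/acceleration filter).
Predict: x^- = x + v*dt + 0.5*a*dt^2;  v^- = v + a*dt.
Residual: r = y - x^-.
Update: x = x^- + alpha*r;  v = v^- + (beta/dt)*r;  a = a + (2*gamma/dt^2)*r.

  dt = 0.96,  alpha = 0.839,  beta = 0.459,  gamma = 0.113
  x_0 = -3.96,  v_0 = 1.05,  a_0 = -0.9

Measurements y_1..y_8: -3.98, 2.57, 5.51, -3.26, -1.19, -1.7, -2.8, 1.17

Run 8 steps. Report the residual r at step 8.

resid = 6.5422

step 1: x_pred=-3.3667  r=-0.6133  x^+=-3.8813  v^+=-0.1072  a^+=-1.0504
step 2: x_pred=-4.4682  r=7.0382  x^+=1.4368  v^+=2.2495  a^+=0.6756
step 3: x_pred=3.9077  r=1.6023  x^+=5.2520  v^+=3.6642  a^+=1.0685
step 4: x_pred=9.2620  r=-12.5220  x^+=-1.2440  v^+=-1.2972  a^+=-2.0022
step 5: x_pred=-3.4119  r=2.2219  x^+=-1.5477  v^+=-2.1570  a^+=-1.4574
step 6: x_pred=-4.2900  r=2.5900  x^+=-2.1170  v^+=-2.3177  a^+=-0.8222
step 7: x_pred=-4.7209  r=1.9209  x^+=-3.1093  v^+=-2.1887  a^+=-0.3512
step 8: x_pred=-5.3722  r=6.5422  x^+=0.1167  v^+=0.6022  a^+=1.2531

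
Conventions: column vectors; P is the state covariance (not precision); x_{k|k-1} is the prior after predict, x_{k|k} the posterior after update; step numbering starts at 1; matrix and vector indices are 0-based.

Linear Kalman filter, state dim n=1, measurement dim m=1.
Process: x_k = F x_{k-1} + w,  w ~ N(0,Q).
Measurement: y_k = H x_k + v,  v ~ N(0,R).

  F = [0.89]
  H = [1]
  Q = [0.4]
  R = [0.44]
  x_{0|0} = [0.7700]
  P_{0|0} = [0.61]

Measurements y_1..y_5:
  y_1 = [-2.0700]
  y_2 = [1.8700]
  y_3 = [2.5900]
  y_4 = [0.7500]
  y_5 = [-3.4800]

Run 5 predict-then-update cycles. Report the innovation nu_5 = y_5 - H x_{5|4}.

innov = [-4.4528]

step 1: x^-=[0.6853]  P^-=[0.8832]  S=[1.3232]  K=[0.6675]  nu=[-2.7553]  x^+=[-1.1538]  P^+=[0.2937]
step 2: x^-=[-1.0269]  P^-=[0.6326]  S=[1.0726]  K=[0.5898]  nu=[2.8969]  x^+=[0.6817]  P^+=[0.2595]
step 3: x^-=[0.6067]  P^-=[0.6056]  S=[1.0456]  K=[0.5792]  nu=[1.9833]  x^+=[1.7554]  P^+=[0.2548]
step 4: x^-=[1.5623]  P^-=[0.6019]  S=[1.0419]  K=[0.5777]  nu=[-0.8123]  x^+=[1.0930]  P^+=[0.2542]
step 5: x^-=[0.9728]  P^-=[0.6013]  S=[1.0413]  K=[0.5775]  nu=[-4.4528]  x^+=[-1.5985]  P^+=[0.2541]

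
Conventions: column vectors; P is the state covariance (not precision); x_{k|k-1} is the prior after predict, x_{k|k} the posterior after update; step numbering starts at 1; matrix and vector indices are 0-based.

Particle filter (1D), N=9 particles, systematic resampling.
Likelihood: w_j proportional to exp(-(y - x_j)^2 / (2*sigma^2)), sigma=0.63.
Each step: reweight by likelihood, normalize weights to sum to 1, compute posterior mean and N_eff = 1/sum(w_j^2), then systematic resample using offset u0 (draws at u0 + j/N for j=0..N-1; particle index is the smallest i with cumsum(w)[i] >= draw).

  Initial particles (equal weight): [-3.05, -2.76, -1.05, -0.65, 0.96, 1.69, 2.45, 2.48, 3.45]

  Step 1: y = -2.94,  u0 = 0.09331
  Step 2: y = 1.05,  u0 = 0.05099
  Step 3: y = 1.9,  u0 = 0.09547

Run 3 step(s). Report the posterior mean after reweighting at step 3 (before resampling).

post_mean = -2.7600

step 1: w=[0.5032, 0.4905, 0.0057, 0.0007, 0.0000, 0.0000, 0.0000, 0.0000, 0.0000]  mean=-2.8948  Neff=2.0252  idx=[0, 0, 0, 0, 1, 1, 1, 1, 1]
step 2: w=[0.0106, 0.0106, 0.0106, 0.0106, 0.1915, 0.1915, 0.1915, 0.1915, 0.1915]  mean=-2.7723  Neff=5.4411  idx=[4, 4, 5, 5, 6, 6, 7, 8, 8]
step 3: w=[0.1111, 0.1111, 0.1111, 0.1111, 0.1111, 0.1111, 0.1111, 0.1111, 0.1111]  mean=-2.7600  Neff=9.0000  idx=[0, 1, 2, 3, 4, 5, 6, 7, 8]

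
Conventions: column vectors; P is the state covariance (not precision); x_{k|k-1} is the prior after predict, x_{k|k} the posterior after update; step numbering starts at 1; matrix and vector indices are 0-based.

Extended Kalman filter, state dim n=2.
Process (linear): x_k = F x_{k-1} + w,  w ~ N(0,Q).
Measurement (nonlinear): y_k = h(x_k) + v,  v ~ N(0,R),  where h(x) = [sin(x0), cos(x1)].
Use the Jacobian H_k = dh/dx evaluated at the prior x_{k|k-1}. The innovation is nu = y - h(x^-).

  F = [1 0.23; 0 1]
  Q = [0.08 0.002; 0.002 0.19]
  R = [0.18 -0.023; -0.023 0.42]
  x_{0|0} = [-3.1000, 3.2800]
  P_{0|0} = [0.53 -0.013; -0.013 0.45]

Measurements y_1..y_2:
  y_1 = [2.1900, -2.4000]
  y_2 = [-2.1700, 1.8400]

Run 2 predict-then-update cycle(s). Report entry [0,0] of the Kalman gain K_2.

step 1: x^-=[-2.3456, 3.2800]  P^-=[0.6278 0.0925; 0.0925 0.6400]  H_jac=[-0.6996 0.0000; 0.0000 0.1380]  S=[0.4873 -0.0319; -0.0319 0.4322]  K=[-0.9038 -0.0372; -0.1200 0.1954]  nu=[2.9046, -1.4096]  x^+=[-4.9183, 2.6560]  P^+=[0.2313 0.0373; 0.0373 0.6150]
step 2: x^-=[-4.3075, 2.6560]  P^-=[0.3610 0.1807; 0.1807 0.8050]  H_jac=[-0.3940 0.0000; 0.0000 -0.4668]  S=[0.2360 0.0102; 0.0102 0.5954]  K=[-0.5969 -0.1314; -0.2745 -0.6264]  nu=[-3.0891, 2.7244]  x^+=[-2.8217, 1.7975]  P^+=[0.2650 0.0889; 0.0889 0.5501]

K[0,0] = -0.5969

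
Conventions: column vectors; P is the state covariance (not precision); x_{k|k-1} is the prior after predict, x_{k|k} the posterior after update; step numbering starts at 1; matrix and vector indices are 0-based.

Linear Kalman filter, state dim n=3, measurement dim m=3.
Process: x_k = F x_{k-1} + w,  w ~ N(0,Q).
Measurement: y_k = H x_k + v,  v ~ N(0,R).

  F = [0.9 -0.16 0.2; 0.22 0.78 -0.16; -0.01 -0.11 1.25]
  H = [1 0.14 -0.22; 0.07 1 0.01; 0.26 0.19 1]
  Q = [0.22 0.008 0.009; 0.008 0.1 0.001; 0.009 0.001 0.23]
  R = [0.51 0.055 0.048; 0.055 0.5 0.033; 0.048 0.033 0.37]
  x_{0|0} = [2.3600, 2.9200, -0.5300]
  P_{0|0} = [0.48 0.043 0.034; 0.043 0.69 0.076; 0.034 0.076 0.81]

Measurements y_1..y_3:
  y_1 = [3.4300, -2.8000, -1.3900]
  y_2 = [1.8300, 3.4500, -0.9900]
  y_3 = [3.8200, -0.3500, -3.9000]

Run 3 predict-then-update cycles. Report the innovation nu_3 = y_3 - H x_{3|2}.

step 1: x^-=[1.5508, 2.8816, -1.0073]  P^-=[0.6539 0.0301 0.2364; 0.0301 0.5572 -0.1378; 0.2364 -0.1378 1.4824]  S=[1.1594 0.2347 0.1229; 0.2347 1.0623 0.0529; 0.1229 0.0529 1.9902]  K=[0.5139 -0.0487 0.1767; 0.0164 0.5229 -0.0270; -0.1550 -0.1045 0.7749]  nu=[1.2542, -5.7801, -1.3334]  x^+=[2.2413, -0.0842, -1.6307]  P^+=[0.2734 -0.0096 0.0192; -0.0096 0.2625 -0.0393; 0.0192 -0.0393 0.2783]
step 2: x^-=[1.7045, 0.6883, -2.0515]  P^-=[0.4715 0.0050 0.1119; 0.0050 0.2853 -0.1112; 0.1119 -0.1112 0.6784]  S=[0.9789 0.1552 0.1247; 0.1552 0.7863 0.0006; 0.1247 0.0006 1.1070]  K=[0.4424 -0.0377 0.1629; 0.0209 0.3577 -0.0529; -0.1189 -0.0999 0.6335]  nu=[-0.4222, 2.6629, 0.4876]  x^+=[1.4967, 1.6063, -1.9585]  P^+=[0.2366 -0.0059 0.0199; -0.0059 0.1791 -0.0393; 0.0199 -0.0393 0.2277]
step 3: x^-=[0.6984, 1.8956, -2.6398]  P^-=[0.4367 0.0122 0.0985; 0.0122 0.2326 -0.0937; 0.0985 -0.0937 0.5982]  S=[0.9460 0.1490 0.1226; 0.1490 0.7348 0.0077; 0.1226 0.0077 1.0230]  K=[0.4243 -0.0283 0.1589; 0.0266 0.3116 -0.0508; -0.1127 -0.0935 0.6066]  nu=[2.2755, -2.2680, -1.8019]  x^+=[1.4416, 1.3409, -3.7772]  P^+=[0.2270 -0.0016 0.0195; -0.0016 0.1561 -0.0365; 0.0195 -0.0365 0.2178]

innov = [2.2755, -2.2680, -1.8019]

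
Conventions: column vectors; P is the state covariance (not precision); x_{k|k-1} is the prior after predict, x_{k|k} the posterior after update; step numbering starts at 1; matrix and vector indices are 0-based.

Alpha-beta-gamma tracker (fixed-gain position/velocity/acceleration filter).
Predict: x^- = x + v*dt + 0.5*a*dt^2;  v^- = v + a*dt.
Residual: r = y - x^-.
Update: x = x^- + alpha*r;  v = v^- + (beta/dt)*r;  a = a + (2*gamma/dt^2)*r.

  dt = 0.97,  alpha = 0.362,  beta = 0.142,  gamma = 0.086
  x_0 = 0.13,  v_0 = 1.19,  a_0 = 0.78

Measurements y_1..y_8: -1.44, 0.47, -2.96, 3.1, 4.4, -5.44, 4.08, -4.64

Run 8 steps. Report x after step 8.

step 1: x_pred=1.6513  r=-3.0913  x^+=0.5322  v^+=1.4941  a^+=0.2149
step 2: x_pred=2.0826  r=-1.6126  x^+=1.4988  v^+=1.4665  a^+=-0.0799
step 3: x_pred=2.8837  r=-5.8437  x^+=0.7683  v^+=0.5335  a^+=-1.1481
step 4: x_pred=0.7457  r=2.3543  x^+=1.5979  v^+=-0.2355  a^+=-0.7177
step 5: x_pred=1.0318  r=3.3682  x^+=2.2511  v^+=-0.4387  a^+=-0.1020
step 6: x_pred=1.7776  r=-7.2176  x^+=-0.8352  v^+=-1.5942  a^+=-1.4214
step 7: x_pred=-3.0503  r=7.1303  x^+=-0.4691  v^+=-1.9292  a^+=-0.1180
step 8: x_pred=-2.3959  r=-2.2441  x^+=-3.2083  v^+=-2.3722  a^+=-0.5282

x_post = -3.2083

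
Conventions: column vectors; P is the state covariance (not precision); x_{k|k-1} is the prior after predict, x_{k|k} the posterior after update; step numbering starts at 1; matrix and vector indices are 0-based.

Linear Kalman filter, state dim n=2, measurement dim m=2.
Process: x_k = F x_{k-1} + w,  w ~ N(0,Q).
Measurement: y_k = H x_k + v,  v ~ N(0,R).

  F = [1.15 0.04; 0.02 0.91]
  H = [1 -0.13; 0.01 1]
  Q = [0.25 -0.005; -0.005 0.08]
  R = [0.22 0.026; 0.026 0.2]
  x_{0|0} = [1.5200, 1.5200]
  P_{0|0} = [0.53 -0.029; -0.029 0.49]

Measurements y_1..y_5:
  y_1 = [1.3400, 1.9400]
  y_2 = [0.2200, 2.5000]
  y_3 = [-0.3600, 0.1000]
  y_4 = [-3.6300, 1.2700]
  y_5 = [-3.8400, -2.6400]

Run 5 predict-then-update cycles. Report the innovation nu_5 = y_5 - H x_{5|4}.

innov = [-1.1904, -3.6609]

step 1: x^-=[1.8088, 1.4136]  P^-=[0.9490 -0.0053; -0.0053 0.4849]  S=[1.1786 -0.0329; -0.0329 0.6849]  K=[0.8070 0.0448; -0.0383 0.7061]  nu=[-0.2850, 0.5083]  x^+=[1.6015, 1.7834]  P^+=[0.1824 0.0281; 0.0281 0.1399]
step 2: x^-=[1.9131, 1.6550]  P^-=[0.4940 0.0337; 0.0337 0.1970]  S=[0.7086 0.0390; 0.0390 0.3977]  K=[0.6894 0.0296; -0.0159 0.4977]  nu=[-1.4780, 0.8259]  x^+=[0.9187, 2.0896]  P^+=[0.1553 0.0223; 0.0223 0.0989]
step 3: x^-=[1.1401, 1.9199]  P^-=[0.4576 0.0255; 0.0255 0.1628]  S=[0.6737 0.0349; 0.0349 0.3633]  K=[0.6734 0.0181; -0.0169 0.4503]  nu=[-1.2505, -1.8313]  x^+=[0.2648, 1.1163]  P^+=[0.1512 0.0196; 0.0196 0.0894]
step 4: x^-=[0.3492, 1.0211]  P^-=[0.4519 0.0223; 0.0223 0.1548]  S=[0.6687 0.0326; 0.0326 0.3553]  K=[0.6707 0.0138; -0.0182 0.4380]  nu=[-3.8464, 0.2454]  x^+=[-2.2274, 1.1985]  P^+=[0.1504 0.0187; 0.0187 0.0870]
step 5: x^-=[-2.5136, 1.0461]  P^-=[0.4507 0.0212; 0.0212 0.1527]  S=[0.6678 0.0318; 0.0318 0.3532]  K=[0.6702 0.0124; -0.0187 0.4347]  nu=[-1.1904, -3.6609]  x^+=[-3.3568, -0.5232]  P^+=[0.1502 0.0184; 0.0184 0.0863]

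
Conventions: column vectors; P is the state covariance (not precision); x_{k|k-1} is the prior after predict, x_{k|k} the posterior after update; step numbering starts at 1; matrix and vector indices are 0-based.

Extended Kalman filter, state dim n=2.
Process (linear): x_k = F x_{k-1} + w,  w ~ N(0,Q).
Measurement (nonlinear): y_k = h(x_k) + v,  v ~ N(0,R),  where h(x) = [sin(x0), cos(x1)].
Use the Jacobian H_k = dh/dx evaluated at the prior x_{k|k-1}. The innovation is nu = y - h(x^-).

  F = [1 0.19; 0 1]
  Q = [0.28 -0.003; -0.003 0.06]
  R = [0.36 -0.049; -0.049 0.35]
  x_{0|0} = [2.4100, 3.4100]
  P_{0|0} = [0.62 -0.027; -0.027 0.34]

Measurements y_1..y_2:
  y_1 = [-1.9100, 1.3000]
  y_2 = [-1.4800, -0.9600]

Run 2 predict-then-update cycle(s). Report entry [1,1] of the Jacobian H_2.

H_jac[1,1] = 0.8002

step 1: x^-=[3.0579, 3.4100]  P^-=[0.9020 0.0346; 0.0346 0.4000]  H_jac=[-0.9965 0.0000; 0.0000 0.2652]  S=[1.2557 -0.0581; -0.0581 0.3781]  K=[-0.7198 -0.0864; -0.0146 0.2783]  nu=[-1.9936, 2.2642]  x^+=[4.2973, 4.0692]  P^+=[0.2558 0.0189; 0.0189 0.3700]
step 2: x^-=[5.0704, 4.0692]  P^-=[0.5564 0.0862; 0.0862 0.4300]  H_jac=[0.3504 0.0000; 0.0000 0.8002]  S=[0.4283 -0.0248; -0.0248 0.6253]  K=[0.4626 0.1287; 0.1027 0.5543]  nu=[-0.5434, -0.3602]  x^+=[4.7726, 3.8137]  P^+=[0.4573 0.0280; 0.0280 0.2362]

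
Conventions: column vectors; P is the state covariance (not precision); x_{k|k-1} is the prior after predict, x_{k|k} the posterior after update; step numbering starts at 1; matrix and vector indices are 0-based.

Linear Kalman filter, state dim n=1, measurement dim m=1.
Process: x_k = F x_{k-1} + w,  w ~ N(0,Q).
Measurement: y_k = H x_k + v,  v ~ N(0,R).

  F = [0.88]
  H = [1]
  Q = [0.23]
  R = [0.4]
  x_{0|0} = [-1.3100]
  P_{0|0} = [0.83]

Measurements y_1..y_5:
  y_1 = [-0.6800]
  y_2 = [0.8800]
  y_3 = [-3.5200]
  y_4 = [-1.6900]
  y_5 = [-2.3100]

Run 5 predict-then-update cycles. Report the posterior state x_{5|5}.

x_post = [-1.8427]

step 1: x^-=[-1.1528]  P^-=[0.8728]  S=[1.2728]  K=[0.6857]  nu=[0.4728]  x^+=[-0.8286]  P^+=[0.2743]
step 2: x^-=[-0.7292]  P^-=[0.4424]  S=[0.8424]  K=[0.5252]  nu=[1.6092]  x^+=[0.1159]  P^+=[0.2101]
step 3: x^-=[0.1020]  P^-=[0.3927]  S=[0.7927]  K=[0.4954]  nu=[-3.6220]  x^+=[-1.6923]  P^+=[0.1982]
step 4: x^-=[-1.4892]  P^-=[0.3834]  S=[0.7834]  K=[0.4894]  nu=[-0.2008]  x^+=[-1.5875]  P^+=[0.1958]
step 5: x^-=[-1.3970]  P^-=[0.3816]  S=[0.7816]  K=[0.4882]  nu=[-0.9130]  x^+=[-1.8427]  P^+=[0.1953]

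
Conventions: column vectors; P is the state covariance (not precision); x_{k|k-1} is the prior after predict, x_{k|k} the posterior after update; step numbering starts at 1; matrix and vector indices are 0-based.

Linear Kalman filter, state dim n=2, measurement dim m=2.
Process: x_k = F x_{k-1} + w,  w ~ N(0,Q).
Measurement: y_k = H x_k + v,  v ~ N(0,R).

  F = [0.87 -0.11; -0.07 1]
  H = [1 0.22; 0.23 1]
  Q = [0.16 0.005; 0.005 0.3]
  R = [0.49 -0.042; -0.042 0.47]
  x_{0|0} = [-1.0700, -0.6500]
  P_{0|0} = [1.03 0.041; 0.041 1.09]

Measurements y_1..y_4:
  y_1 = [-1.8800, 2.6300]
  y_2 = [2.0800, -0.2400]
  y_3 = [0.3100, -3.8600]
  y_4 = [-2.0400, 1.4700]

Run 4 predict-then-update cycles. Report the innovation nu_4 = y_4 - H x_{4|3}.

innov = [-2.1183, 3.2214]

step 1: x^-=[-0.8594, -0.5751]  P^-=[0.9449 -0.1416; -0.1416 1.3893]  S=[1.4399 0.3322; 0.3322 1.8441]  K=[0.6523 -0.0764; -0.0582 0.7462]  nu=[-0.8941, 3.4028]  x^+=[-1.7027, 2.0161]  P^+=[0.3547 -0.1449; -0.1449 0.3865]
step 2: x^-=[-1.7031, 2.1353]  P^-=[0.4609 -0.1863; -0.1863 0.7085]  S=[0.9032 0.0242; 0.0242 1.1172]  K=[0.4671 -0.0820; -0.0496 0.5969]  nu=[3.3134, -1.9835]  x^+=[0.0071, 0.7868]  P^+=[0.2582 -0.1175; -0.1175 0.3097]
step 3: x^-=[-0.0804, 0.7863]  P^-=[0.3817 -0.1479; -0.1479 0.6274]  S=[0.8369 0.0284; 0.0284 1.0495]  K=[0.4195 -0.0687; -0.0310 0.5662]  nu=[0.2174, -4.6278]  x^+=[0.3286, -1.8407]  P^+=[0.2311 -0.1030; -0.1030 0.2911]
step 4: x^-=[0.4883, -1.8637]  P^-=[0.3582 -0.1315; -0.1315 0.6067]  S=[0.8196 0.0357; 0.0357 1.0351]  K=[0.4043 -0.0614; -0.0219 0.5576]  nu=[-2.1183, 3.2214]  x^+=[-0.5660, -0.0210]  P^+=[0.2220 -0.0969; -0.0969 0.2853]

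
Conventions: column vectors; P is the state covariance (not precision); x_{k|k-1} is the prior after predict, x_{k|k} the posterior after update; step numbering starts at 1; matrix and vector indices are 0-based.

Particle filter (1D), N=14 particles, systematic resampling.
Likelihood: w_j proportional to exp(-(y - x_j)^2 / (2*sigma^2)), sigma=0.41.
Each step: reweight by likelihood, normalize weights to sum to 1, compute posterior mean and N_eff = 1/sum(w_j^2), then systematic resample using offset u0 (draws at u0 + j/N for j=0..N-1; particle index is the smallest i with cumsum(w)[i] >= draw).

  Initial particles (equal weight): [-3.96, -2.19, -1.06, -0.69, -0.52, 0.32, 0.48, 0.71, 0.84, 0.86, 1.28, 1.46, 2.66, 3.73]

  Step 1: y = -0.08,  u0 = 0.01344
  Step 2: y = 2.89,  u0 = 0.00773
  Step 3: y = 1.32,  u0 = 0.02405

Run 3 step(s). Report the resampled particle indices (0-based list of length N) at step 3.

resampled_idx = [1, 2, 3, 4, 5, 6, 7, 8, 8, 9, 10, 11, 12, 13]

step 1: w=[0.0000, 0.0000, 0.0252, 0.1451, 0.2467, 0.2726, 0.1726, 0.0686, 0.0354, 0.0317, 0.0018, 0.0004, 0.0000, 0.0000]  mean=0.0235  Neff=5.1650  idx=[2, 3, 3, 4, 4, 4, 5, 5, 5, 5, 6, 6, 7, 8]
step 2: w=[0.0000, 0.0000, 0.0000, 0.0000, 0.0000, 0.0000, 0.0006, 0.0006, 0.0006, 0.0006, 0.0069, 0.0069, 0.1604, 0.8231]  mean=0.8128  Neff=1.4217  idx=[10, 12, 12, 13, 13, 13, 13, 13, 13, 13, 13, 13, 13, 13]
step 3: w=[0.0194, 0.0523, 0.0523, 0.0796, 0.0796, 0.0796, 0.0796, 0.0796, 0.0796, 0.0796, 0.0796, 0.0796, 0.0796, 0.0796]  mean=0.8194  Neff=13.2247  idx=[1, 2, 3, 4, 5, 6, 7, 8, 8, 9, 10, 11, 12, 13]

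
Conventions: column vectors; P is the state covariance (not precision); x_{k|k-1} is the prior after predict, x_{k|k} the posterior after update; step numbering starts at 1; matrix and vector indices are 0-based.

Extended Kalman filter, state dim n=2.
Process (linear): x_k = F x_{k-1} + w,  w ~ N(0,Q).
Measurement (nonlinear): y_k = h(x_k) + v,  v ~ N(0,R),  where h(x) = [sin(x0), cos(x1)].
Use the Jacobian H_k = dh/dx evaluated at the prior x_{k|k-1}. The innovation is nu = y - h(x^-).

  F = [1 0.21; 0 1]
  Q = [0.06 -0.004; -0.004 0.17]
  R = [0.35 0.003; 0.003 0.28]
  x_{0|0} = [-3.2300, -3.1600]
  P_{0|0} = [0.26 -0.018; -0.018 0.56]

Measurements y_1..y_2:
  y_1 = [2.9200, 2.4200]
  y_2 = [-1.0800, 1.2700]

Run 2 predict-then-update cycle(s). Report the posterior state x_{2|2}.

x_post = [-6.7340, -5.7381]

step 1: x^-=[-3.8936, -3.1600]  P^-=[0.3371 0.0956; 0.0956 0.7300]  H_jac=[-0.7303 0.0000; 0.0000 -0.0184]  S=[0.5298 0.0043; 0.0043 0.2802]  K=[-0.4647 0.0008; -0.1314 -0.0459]  nu=[2.2369, 3.4198]  x^+=[-4.9303, -3.6110]  P^+=[0.2227 0.0632; 0.0632 0.7202]
step 2: x^-=[-5.6886, -3.6110]  P^-=[0.3410 0.2104; 0.2104 0.8902]  H_jac=[0.8284 0.0000; 0.0000 -0.4524]  S=[0.5840 -0.0759; -0.0759 0.4622]  K=[0.4669 -0.1293; 0.1893 -0.8403]  nu=[-1.6401, 2.1618]  x^+=[-6.7340, -5.7381]  P^+=[0.1968 0.0769; 0.0769 0.5188]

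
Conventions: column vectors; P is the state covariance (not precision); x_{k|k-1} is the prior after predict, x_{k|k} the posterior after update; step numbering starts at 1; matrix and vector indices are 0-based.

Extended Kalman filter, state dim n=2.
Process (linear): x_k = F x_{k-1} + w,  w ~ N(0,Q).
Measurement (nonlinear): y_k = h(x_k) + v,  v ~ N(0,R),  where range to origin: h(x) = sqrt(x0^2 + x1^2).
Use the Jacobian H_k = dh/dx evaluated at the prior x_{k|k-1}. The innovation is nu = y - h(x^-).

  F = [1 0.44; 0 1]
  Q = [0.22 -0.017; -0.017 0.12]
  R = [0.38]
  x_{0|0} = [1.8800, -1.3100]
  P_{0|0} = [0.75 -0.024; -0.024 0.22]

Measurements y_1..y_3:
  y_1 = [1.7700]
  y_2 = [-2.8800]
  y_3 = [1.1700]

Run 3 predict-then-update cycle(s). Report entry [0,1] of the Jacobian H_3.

H_jac[0,1] = 0.3406

step 1: x^-=[1.3036, -1.3100]  P^-=[0.9915 0.0558; 0.0558 0.3400]  H_jac=[0.7054 -0.7088]  S=[0.9883]  K=[0.6676; -0.2040]  nu=[-0.0781]  x^+=[1.2515, -1.2941]  P^+=[0.5510 0.1904; 0.1904 0.2989]
step 2: x^-=[0.6821, -1.2941]  P^-=[0.9964 0.3049; 0.3049 0.4189]  H_jac=[0.4663 -0.8846]  S=[0.6729]  K=[0.2896; -0.3394]  nu=[-4.3428]  x^+=[-0.5756, 0.1798]  P^+=[0.9400 0.3710; 0.3710 0.3414]
step 3: x^-=[-0.4965, 0.1798]  P^-=[1.5526 0.5042; 0.5042 0.4614]  H_jac=[-0.9402 0.3406]  S=[1.4831]  K=[-0.8685; -0.2137]  nu=[0.6420]  x^+=[-1.0540, 0.0426]  P^+=[0.4339 0.2289; 0.2289 0.3936]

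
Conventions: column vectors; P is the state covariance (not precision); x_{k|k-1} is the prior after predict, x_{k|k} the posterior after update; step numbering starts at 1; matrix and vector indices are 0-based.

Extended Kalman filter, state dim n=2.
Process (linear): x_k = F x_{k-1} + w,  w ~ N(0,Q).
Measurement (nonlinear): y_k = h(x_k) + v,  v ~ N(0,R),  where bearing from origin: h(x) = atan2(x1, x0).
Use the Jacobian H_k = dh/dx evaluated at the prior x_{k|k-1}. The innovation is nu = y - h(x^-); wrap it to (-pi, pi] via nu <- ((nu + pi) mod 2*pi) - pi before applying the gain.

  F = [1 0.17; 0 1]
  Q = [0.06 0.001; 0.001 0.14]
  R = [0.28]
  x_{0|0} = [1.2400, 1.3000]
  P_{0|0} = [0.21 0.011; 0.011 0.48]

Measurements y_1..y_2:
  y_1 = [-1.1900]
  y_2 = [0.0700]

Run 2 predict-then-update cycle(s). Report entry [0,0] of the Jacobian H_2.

step 1: x^-=[1.4610, 1.3000]  P^-=[0.2876 0.0936; 0.0936 0.6200]  H_jac=[-0.3399 0.3820]  S=[0.3794]  K=[-0.1634; 0.5404]  nu=[-1.9172]  x^+=[1.7743, 0.2640]  P^+=[0.2775 0.1271; 0.1271 0.5092]
step 2: x^-=[1.8192, 0.2640]  P^-=[0.3954 0.2147; 0.2147 0.6492]  H_jac=[-0.0781 0.5384]  S=[0.4525]  K=[0.1871; 0.7353]  nu=[-0.0741]  x^+=[1.8053, 0.2095]  P^+=[0.3796 0.1524; 0.1524 0.4045]

H_jac[0,0] = -0.0781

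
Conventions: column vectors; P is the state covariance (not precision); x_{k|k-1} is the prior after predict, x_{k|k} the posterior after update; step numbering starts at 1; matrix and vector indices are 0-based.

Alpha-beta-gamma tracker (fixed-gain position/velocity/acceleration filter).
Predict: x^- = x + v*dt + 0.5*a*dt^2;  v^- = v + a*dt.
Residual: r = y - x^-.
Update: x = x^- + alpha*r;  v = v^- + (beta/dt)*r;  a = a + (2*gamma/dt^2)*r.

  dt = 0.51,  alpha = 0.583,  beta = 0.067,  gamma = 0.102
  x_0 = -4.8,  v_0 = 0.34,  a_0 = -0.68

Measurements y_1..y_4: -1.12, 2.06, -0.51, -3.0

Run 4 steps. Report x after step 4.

step 1: x_pred=-4.7150  r=3.5950  x^+=-2.6191  v^+=0.4655  a^+=2.1396
step 2: x_pred=-2.1035  r=4.1635  x^+=0.3238  v^+=2.1037  a^+=5.4051
step 3: x_pred=2.0996  r=-2.6096  x^+=0.5782  v^+=4.5174  a^+=3.3583
step 4: x_pred=3.3189  r=-6.3189  x^+=-0.3650  v^+=5.4001  a^+=-1.5976

x_post = -0.3650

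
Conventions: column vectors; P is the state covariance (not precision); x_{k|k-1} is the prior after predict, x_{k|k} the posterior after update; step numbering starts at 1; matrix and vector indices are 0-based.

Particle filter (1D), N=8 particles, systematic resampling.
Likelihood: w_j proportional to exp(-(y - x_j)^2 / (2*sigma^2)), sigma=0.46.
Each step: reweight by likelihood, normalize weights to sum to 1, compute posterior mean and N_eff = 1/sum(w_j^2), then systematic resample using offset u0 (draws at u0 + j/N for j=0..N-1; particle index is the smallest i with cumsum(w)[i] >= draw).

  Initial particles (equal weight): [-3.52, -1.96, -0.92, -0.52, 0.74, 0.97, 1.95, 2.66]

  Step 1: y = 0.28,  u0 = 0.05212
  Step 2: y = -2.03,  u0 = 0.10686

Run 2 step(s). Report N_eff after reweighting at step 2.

step 1: w=[0.0000, 0.0000, 0.0281, 0.1858, 0.5113, 0.2737, 0.0012, 0.0000]  mean=0.5236  Neff=2.6908  idx=[3, 3, 4, 4, 4, 4, 5, 5]
step 2: w=[0.5000, 0.5000, 0.0000, 0.0000, 0.0000, 0.0000, 0.0000, 0.0000]  mean=-0.5200  Neff=2.0000  idx=[0, 0, 0, 0, 1, 1, 1, 1]

N_eff = 2.0000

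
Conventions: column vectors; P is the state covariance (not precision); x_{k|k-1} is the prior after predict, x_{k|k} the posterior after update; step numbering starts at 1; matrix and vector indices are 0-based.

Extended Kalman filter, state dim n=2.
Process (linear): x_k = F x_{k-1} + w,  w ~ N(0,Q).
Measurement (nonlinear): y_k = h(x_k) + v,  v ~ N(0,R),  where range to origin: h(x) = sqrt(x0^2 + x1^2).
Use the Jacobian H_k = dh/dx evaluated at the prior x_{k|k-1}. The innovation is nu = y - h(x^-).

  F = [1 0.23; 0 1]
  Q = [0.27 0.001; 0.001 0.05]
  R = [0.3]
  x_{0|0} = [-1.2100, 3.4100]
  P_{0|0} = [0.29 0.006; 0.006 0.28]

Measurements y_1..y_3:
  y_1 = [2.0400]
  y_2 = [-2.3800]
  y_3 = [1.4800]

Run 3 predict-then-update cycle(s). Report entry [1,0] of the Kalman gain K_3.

K[1,0] = 0.0054

step 1: x^-=[-0.4257, 3.4100]  P^-=[0.5776 0.0714; 0.0714 0.3300]  H_jac=[-0.1239 0.9923]  S=[0.6162]  K=[-0.0011; 0.5170]  nu=[-1.3965]  x^+=[-0.4241, 2.6880]  P^+=[0.5776 0.0718; 0.0718 0.1653]
step 2: x^-=[0.1941, 2.6880]  P^-=[0.8893 0.1108; 0.1108 0.2153]  H_jac=[0.0720 0.9974]  S=[0.5347]  K=[0.3264; 0.4165]  nu=[-5.0750]  x^+=[-1.4626, 0.5743]  P^+=[0.8323 0.0381; 0.0381 0.1225]
step 3: x^-=[-1.3305, 0.5743]  P^-=[1.1263 0.0673; 0.0673 0.1725]  H_jac=[-0.9181 0.3963]  S=[1.2276]  K=[-0.8207; 0.0054]  nu=[0.0309]  x^+=[-1.3558, 0.5745]  P^+=[0.2995 0.0727; 0.0727 0.1725]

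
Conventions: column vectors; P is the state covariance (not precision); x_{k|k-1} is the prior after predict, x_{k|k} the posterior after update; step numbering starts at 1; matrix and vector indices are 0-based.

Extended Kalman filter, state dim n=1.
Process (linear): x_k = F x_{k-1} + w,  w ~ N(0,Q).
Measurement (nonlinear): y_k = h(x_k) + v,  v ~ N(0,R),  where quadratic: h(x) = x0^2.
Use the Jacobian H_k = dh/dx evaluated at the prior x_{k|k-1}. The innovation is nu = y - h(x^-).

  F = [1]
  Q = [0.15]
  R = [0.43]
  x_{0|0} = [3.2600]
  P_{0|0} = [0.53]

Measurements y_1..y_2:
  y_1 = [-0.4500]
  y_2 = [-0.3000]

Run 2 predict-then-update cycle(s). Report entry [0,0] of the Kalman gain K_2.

step 1: x^-=[3.2600]  P^-=[0.6800]  H_jac=[6.5200]  S=[29.3371]  K=[0.1511]  nu=[-11.0776]  x^+=[1.5859]  P^+=[0.0100]
step 2: x^-=[1.5859]  P^-=[0.1600]  H_jac=[3.1718]  S=[2.0393]  K=[0.2488]  nu=[-2.8150]  x^+=[0.8855]  P^+=[0.0337]

K[0,0] = 0.2488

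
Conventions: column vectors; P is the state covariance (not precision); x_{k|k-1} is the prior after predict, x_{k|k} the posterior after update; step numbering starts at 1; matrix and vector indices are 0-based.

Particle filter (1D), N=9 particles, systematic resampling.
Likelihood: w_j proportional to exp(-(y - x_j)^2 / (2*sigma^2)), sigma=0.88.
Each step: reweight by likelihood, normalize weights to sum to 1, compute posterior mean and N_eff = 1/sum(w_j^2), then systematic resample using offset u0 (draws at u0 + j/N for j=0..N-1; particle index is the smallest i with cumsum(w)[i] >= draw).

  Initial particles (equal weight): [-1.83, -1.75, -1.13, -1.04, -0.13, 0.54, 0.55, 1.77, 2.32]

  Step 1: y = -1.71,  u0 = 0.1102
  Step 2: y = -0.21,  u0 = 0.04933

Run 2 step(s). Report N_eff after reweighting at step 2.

N_eff = 7.2543

step 1: w=[0.2595, 0.2617, 0.2108, 0.1960, 0.0523, 0.0100, 0.0097, 0.0001, 0.0000]  mean=-1.3707  Neff=4.5128  idx=[0, 0, 1, 1, 2, 2, 3, 3, 6]
step 2: w=[0.0468, 0.0468, 0.0551, 0.0551, 0.1474, 0.1474, 0.1632, 0.1632, 0.1753]  mean=-0.9398  Neff=7.2543  idx=[1, 3, 4, 5, 5, 6, 7, 8, 8]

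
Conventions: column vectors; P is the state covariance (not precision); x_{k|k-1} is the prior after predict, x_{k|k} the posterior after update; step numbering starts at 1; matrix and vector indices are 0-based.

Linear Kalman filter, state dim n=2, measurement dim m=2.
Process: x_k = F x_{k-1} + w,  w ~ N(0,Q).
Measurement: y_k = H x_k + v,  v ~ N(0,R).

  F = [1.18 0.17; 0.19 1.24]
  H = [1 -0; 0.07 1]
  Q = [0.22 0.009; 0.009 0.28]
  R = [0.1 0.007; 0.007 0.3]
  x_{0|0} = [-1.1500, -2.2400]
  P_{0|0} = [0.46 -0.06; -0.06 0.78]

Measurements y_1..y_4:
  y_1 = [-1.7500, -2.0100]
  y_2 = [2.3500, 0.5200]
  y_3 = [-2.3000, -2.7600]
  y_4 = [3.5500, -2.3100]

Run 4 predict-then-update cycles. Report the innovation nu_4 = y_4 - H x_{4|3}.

innov = [5.6151, 0.6286]

step 1: x^-=[-1.7378, -2.9961]  P^-=[0.8590 0.1868; 0.1868 1.4677]  S=[0.9590 0.2540; 0.2540 1.7980]  K=[0.8927 0.0113; -0.0242 0.8270]  nu=[-0.0122, 1.1077]  x^+=[-1.7362, -2.0798]  P^+=[0.0894 0.0034; 0.0034 0.2477]
step 2: x^-=[-2.4023, -2.9088]  P^-=[0.3529 0.0863; 0.0863 0.6656]  S=[0.4529 0.1180; 0.1180 0.9795]  K=[0.7740 0.0201; 0.0122 0.6843]  nu=[4.7523, 3.5969]  x^+=[1.3481, -0.3892]  P^+=[0.0775 0.0060; 0.0060 0.2050]
step 3: x^-=[1.5246, -0.2265]  P^-=[0.3363 0.0786; 0.0786 0.6008]  S=[0.4363 0.1091; 0.1091 0.9134]  K=[0.7657 0.0203; 0.0145 0.6620]  nu=[-3.8246, -2.6402]  x^+=[-1.4576, -2.0299]  P^+=[0.0767 0.0061; 0.0061 0.1983]
step 4: x^-=[-2.0651, -2.7941]  P^-=[0.3350 0.0771; 0.0771 0.5905]  S=[0.4350 0.1075; 0.1075 0.9029]  K=[0.7651 0.0202; 0.0145 0.6582]  nu=[5.6151, 0.6286]  x^+=[2.2438, -2.2989]  P^+=[0.0767 0.0061; 0.0061 0.1971]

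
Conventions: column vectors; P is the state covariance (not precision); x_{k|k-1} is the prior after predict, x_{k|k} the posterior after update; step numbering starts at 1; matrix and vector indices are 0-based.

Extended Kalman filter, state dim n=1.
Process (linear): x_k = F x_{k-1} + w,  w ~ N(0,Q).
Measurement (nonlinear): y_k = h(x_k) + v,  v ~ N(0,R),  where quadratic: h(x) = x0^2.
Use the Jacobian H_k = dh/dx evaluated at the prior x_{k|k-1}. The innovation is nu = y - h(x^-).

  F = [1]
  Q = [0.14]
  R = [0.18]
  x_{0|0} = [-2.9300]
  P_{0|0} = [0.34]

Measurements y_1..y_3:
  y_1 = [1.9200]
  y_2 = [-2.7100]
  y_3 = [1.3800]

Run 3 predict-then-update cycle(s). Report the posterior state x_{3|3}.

x_post = [-0.7950]

step 1: x^-=[-2.9300]  P^-=[0.4800]  H_jac=[-5.8600]  S=[16.6630]  K=[-0.1688]  nu=[-6.6649]  x^+=[-1.8049]  P^+=[0.0052]
step 2: x^-=[-1.8049]  P^-=[0.1452]  H_jac=[-3.6099]  S=[2.0719]  K=[-0.2530]  nu=[-5.9678]  x^+=[-0.2954]  P^+=[0.0126]
step 3: x^-=[-0.2954]  P^-=[0.1526]  H_jac=[-0.5907]  S=[0.2333]  K=[-0.3865]  nu=[1.2928]  x^+=[-0.7950]  P^+=[0.1178]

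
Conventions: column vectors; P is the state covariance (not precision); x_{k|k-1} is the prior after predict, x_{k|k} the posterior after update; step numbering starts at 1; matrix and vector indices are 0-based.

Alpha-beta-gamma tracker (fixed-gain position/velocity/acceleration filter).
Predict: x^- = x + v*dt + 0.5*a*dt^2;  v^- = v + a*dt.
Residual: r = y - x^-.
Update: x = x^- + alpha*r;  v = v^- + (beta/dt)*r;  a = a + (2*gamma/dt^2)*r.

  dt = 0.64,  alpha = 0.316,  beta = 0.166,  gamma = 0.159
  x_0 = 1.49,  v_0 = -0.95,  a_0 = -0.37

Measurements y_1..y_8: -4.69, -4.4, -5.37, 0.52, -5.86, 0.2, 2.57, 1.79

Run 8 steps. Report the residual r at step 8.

step 1: x_pred=0.8062  r=-5.4962  x^+=-0.9306  v^+=-2.6124  a^+=-4.6371
step 2: x_pred=-3.5522  r=-0.8478  x^+=-3.8201  v^+=-5.8000  a^+=-5.2953
step 3: x_pred=-8.6166  r=3.2466  x^+=-7.5907  v^+=-8.3469  a^+=-2.7748
step 4: x_pred=-13.5010  r=14.0210  x^+=-9.0703  v^+=-6.4861  a^+=8.1107
step 5: x_pred=-11.5604  r=5.7004  x^+=-9.7591  v^+=0.1833  a^+=12.5363
step 6: x_pred=-7.0743  r=7.2743  x^+=-4.7757  v^+=10.0933  a^+=18.1838
step 7: x_pred=5.4081  r=-2.8381  x^+=4.5112  v^+=20.9948  a^+=15.9804
step 8: x_pred=21.2207  r=-19.4307  x^+=15.0806  v^+=26.1824  a^+=0.8951

resid = -19.4307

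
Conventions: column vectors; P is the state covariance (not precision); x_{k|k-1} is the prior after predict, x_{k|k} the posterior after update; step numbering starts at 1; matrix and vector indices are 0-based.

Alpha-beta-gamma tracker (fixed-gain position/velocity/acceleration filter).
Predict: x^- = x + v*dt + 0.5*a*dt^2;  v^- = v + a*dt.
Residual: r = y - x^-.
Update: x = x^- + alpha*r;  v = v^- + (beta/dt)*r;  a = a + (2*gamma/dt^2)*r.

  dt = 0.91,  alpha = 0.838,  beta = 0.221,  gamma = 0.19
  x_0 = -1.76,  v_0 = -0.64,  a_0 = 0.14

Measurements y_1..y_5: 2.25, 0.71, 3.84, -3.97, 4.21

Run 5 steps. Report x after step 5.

step 1: x_pred=-2.2844  r=4.5344  x^+=1.5154  v^+=0.5886  a^+=2.2208
step 2: x_pred=2.9706  r=-2.2606  x^+=1.0762  v^+=2.0605  a^+=1.1834
step 3: x_pred=3.4413  r=0.3987  x^+=3.7754  v^+=3.2343  a^+=1.3664
step 4: x_pred=7.2844  r=-11.2544  x^+=-2.1468  v^+=1.7445  a^+=-3.7980
step 5: x_pred=-2.1319  r=6.3419  x^+=3.1826  v^+=-0.1715  a^+=-0.8879

x_post = 3.1826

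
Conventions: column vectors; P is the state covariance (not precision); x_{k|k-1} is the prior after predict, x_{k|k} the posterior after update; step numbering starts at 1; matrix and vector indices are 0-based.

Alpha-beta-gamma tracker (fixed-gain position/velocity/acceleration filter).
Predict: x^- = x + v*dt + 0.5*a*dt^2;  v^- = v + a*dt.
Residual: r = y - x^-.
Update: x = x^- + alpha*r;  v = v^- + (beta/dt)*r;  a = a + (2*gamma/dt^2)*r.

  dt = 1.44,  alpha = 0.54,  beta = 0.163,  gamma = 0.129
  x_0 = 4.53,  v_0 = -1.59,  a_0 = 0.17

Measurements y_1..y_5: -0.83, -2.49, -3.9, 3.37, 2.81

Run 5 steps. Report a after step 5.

step 1: x_pred=2.4167  r=-3.2467  x^+=0.6635  v^+=-1.7127  a^+=-0.2340
step 2: x_pred=-2.0454  r=-0.4446  x^+=-2.2855  v^+=-2.0999  a^+=-0.2893
step 3: x_pred=-5.6093  r=1.7093  x^+=-4.6863  v^+=-2.3230  a^+=-0.0766
step 4: x_pred=-8.1108  r=11.4808  x^+=-1.9112  v^+=-1.1337  a^+=1.3519
step 5: x_pred=-2.1421  r=4.9521  x^+=0.5320  v^+=1.3735  a^+=1.9680

a_post = 1.9680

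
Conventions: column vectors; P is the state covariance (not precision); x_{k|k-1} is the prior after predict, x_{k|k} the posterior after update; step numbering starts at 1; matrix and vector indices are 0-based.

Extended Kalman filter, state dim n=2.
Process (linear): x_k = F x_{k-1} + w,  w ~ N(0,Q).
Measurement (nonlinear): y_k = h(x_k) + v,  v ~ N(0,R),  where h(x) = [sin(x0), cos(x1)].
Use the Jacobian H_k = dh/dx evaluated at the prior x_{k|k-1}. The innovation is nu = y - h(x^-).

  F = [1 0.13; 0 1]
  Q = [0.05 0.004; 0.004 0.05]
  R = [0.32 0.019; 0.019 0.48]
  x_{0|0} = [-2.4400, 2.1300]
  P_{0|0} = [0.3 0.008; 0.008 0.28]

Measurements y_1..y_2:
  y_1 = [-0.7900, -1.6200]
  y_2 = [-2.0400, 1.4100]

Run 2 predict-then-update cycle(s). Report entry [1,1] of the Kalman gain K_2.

step 1: x^-=[-2.1631, 2.1300]  P^-=[0.3568 0.0484; 0.0484 0.3300]  H_jac=[-0.5583 0.0000; 0.0000 -0.8477]  S=[0.4312 0.0419; 0.0419 0.7171]  K=[-0.4590 -0.0304; -0.0249 -0.3886]  nu=[0.0397, -1.0895]  x^+=[-2.1482, 2.5524]  P^+=[0.2641 0.0275; 0.0275 0.2206]
step 2: x^-=[-1.8164, 2.5524]  P^-=[0.3250 0.0602; 0.0602 0.2706]  H_jac=[-0.2431 0.0000; 0.0000 -0.5557]  S=[0.3392 0.0271; 0.0271 0.5636]  K=[-0.2291 -0.0483; -0.0219 -0.2658]  nu=[-1.0700, 2.2414]  x^+=[-1.6795, 1.9801]  P^+=[0.3053 0.0496; 0.0496 0.2303]

K[1,1] = -0.2658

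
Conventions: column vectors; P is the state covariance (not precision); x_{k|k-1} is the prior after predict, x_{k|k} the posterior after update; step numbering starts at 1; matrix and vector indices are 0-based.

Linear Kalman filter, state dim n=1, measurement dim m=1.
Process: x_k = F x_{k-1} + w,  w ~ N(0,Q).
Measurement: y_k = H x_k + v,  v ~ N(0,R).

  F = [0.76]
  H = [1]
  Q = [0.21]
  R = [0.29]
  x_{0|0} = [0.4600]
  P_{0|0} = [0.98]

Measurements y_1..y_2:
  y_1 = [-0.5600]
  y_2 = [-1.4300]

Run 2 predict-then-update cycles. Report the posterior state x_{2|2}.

step 1: x^-=[0.3496]  P^-=[0.7760]  S=[1.0660]  K=[0.7280]  nu=[-0.9096]  x^+=[-0.3126]  P^+=[0.2111]
step 2: x^-=[-0.2375]  P^-=[0.3319]  S=[0.6219]  K=[0.5337]  nu=[-1.1925]  x^+=[-0.8740]  P^+=[0.1548]

x_post = [-0.8740]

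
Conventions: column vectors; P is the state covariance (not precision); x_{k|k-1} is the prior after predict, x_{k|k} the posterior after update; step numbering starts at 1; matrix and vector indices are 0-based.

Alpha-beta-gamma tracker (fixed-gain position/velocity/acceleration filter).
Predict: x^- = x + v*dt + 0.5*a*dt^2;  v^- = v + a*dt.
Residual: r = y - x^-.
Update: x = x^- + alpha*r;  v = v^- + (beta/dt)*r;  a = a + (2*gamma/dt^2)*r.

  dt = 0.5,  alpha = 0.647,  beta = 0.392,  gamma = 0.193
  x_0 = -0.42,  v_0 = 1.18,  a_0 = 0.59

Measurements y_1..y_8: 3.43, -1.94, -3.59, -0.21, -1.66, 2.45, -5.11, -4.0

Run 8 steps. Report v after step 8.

v_post = 1.3245

step 1: x_pred=0.2437  r=3.1863  x^+=2.3053  v^+=3.9730  a^+=5.5096
step 2: x_pred=4.9805  r=-6.9205  x^+=0.5029  v^+=1.3022  a^+=-5.1756
step 3: x_pred=0.5071  r=-4.0971  x^+=-2.1437  v^+=-4.4977  a^+=-11.5015
step 4: x_pred=-5.8303  r=5.6203  x^+=-2.1940  v^+=-5.8422  a^+=-2.8237
step 5: x_pred=-5.4680  r=3.8080  x^+=-3.0042  v^+=-4.2685  a^+=3.0558
step 6: x_pred=-4.7565  r=7.2065  x^+=-0.0939  v^+=2.9093  a^+=14.1827
step 7: x_pred=3.1336  r=-8.2436  x^+=-2.2000  v^+=3.5377  a^+=1.4546
step 8: x_pred=-0.2494  r=-3.7506  x^+=-2.6760  v^+=1.3245  a^+=-4.3364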